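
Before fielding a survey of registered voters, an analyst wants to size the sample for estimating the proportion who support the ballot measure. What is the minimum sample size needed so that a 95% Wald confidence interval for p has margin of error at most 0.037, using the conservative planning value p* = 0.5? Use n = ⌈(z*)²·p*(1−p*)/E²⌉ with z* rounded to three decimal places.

n = 702

The 95% critical value is z* = 1.960.
p*(1−p*) = 0.50·0.50 = 0.2500.
Required n before rounding: 3.841600 × 0.2500 / 0.037² = 701.534.
⌈701.534⌉ = 702.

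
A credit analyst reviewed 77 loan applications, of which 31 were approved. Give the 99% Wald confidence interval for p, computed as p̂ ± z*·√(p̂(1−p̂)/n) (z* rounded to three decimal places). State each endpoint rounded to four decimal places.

Sample proportion p̂ = 31/77 = 0.40260.
Standard error of p̂: √(0.240513/77) = √0.003123542 = 0.055889.
For 99% confidence, z* = 2.576.
Margin = 2.576·0.055889 = 0.14397.
So the interval runs from 0.2586 to 0.5466.

(0.2586, 0.5466)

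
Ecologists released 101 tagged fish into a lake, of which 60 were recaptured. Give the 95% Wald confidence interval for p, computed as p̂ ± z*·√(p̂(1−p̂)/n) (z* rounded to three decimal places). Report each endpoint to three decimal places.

(0.498, 0.690)

p̂ = 60/101 = 0.59406.
Standard error of p̂: √(0.241153/101) = √0.002387652 = 0.048864.
z* = 1.960 at the 95% level.
Margin of error: 1.960 × 0.048864 = 0.09577.
So the interval runs from 0.498 to 0.690.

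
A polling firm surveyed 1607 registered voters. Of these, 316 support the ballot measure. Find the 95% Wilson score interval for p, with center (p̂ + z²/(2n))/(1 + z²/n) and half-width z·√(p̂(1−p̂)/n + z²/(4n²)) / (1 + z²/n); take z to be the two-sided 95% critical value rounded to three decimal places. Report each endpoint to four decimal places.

p̂ = 316/1607 = 0.19664; z = 1.960, so z² = 3.841600.
1 + z²/n = 1.002391.
Adjusted center: (0.19664 + z²/(2n))/1.002391 = 0.19736.
Radicand: p̂(1−p̂)/n + z²/(4n²) = 0.000098303 + 0.000000372 = 0.000098675.
Half-width = 1.960·√0.000098675/1.002391 = 0.01942.
Interval: 0.19736 ± 0.01942 → (0.1779, 0.2168).

(0.1779, 0.2168)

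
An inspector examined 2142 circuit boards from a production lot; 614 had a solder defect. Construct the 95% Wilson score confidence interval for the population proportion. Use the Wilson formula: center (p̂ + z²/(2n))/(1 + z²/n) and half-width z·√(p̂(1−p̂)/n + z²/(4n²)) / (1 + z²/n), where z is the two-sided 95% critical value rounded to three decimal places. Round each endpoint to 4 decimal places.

p̂ = 614/2142 = 0.28665; z = 1.960, so z² = 3.841600.
Denominator 1 + z²/n = 1 + 3.841600/2142 = 1.001793.
Center = (0.28665 + 0.000897)/1.001793 = 0.28703.
Radicand: p̂(1−p̂)/n + z²/(4n²) = 0.000095463 + 0.000000209 = 0.000095672.
Half-width = z·√(radicand)/denom = 1.960·0.009781/1.001793 = 0.01914.
CI: 0.28703 ± 0.01914 = (0.2679, 0.3062).

(0.2679, 0.3062)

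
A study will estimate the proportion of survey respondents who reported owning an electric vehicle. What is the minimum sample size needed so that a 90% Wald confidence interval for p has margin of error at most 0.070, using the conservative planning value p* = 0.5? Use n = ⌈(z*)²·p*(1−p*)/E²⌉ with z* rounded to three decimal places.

n = 139

For 90% confidence, z* = 1.645.
p*(1−p*) = 0.2500.
(z*)²·p*(1−p*)/E² = 2.706025·0.2500/0.004900 = 138.062.
Rounding up, n = 139.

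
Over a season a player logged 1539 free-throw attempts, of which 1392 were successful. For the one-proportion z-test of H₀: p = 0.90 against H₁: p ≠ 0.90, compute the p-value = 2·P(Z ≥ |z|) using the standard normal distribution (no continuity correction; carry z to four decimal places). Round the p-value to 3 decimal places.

p-value = 0.558

The sample proportion is 1392/1539 = 0.90448.
Null standard error: √(0.90·0.10/1539) = √0.000058480 = 0.007647.
Test statistic (full precision, shown to 4 dp): z = (1392/1539 − 0.90)/SE₀ ≈ 0.5863.
From the standard normal, 2·P(Z ≥ |z|) = 0.558.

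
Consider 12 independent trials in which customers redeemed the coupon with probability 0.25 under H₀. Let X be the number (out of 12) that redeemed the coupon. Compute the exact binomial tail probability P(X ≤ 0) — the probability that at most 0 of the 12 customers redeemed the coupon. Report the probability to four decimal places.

X is binomial with n = 12 and p = 0.25.
P(X ≤ 0) = C(12,0)·0.25^0·0.75^12.
= 0.031676 = 0.0317.

P = 0.0317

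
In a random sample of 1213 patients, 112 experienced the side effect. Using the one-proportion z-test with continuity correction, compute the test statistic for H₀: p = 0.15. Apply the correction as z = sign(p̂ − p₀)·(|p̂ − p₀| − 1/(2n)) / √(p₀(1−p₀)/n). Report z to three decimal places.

z = -5.585

Sample proportion p̂ = 112/1213 = 0.09233. p̂ − p₀ = -0.057667.
Continuity correction 1/(2n) = 1/2426 = 0.000412.
Corrected numerator: |-0.057667| − 0.000412 = 0.057255.
SE₀ = √(0.15·0.85/1213) = 0.010252.
z = (−)0.057255/0.010252 = -5.585.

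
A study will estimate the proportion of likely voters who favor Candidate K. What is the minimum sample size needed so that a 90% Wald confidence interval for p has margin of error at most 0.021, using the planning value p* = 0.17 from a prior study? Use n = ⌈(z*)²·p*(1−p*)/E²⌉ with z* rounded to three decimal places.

n = 866

For 90% confidence, z* = 1.645.
p*(1−p*) = 0.1411.
(z*)²·p*(1−p*)/E² = 2.706025·0.1411/0.000441 = 865.805.
⌈865.805⌉ = 866.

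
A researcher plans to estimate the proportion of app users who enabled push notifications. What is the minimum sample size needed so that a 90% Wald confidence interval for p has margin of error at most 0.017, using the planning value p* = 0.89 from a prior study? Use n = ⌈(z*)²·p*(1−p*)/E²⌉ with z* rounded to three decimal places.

n = 917

z* = 1.645 at the 90% level.
p*(1−p*) = 0.89·0.11 = 0.0979.
(z*)²·p*(1−p*)/E² = 2.706025·0.0979/0.000289 = 916.678.
⌈916.678⌉ = 917.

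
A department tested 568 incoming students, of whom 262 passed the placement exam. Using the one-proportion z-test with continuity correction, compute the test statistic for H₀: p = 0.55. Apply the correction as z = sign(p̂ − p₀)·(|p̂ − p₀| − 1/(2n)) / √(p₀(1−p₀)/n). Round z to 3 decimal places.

p̂ = 262/568 = 0.46127. p̂ − p₀ = -0.088732.
1/(2n) = 0.000880.
Corrected numerator: |-0.088732| − 0.000880 = 0.087852.
Under H₀, SE = √(p₀(1−p₀)/n) = √(0.55·0.45/568) = √0.000435739 = 0.020874.
z = −0.087852/0.020874 = -4.209.

z = -4.209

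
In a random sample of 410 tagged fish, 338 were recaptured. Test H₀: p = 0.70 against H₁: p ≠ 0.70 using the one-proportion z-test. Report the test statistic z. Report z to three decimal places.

p̂ = 338/410 = 0.82439.
Null standard error: √(0.70·0.30/410) = √0.000512195 = 0.022632.
Test statistic: z = 0.12439/0.022632 = 5.496.

z = 5.496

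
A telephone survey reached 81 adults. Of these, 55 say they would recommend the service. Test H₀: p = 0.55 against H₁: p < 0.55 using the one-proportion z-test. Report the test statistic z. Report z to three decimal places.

z = 2.334

Sample proportion p̂ = 55/81 = 0.67901.
Null standard error: √(0.55·0.45/81) = √0.003055556 = 0.055277.
z = (p̂ − p₀)/SE = (0.67901 − 0.55)/0.055277 = 2.334.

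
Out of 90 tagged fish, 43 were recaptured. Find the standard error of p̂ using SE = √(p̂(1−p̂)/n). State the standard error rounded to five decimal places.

SE = 0.05265

With x = 43 successes in n = 90, p̂ = 0.47778.
p̂(1−p̂) = 0.47778·0.52222 = 0.249506.
SE = √(0.249506/90) = 0.05265.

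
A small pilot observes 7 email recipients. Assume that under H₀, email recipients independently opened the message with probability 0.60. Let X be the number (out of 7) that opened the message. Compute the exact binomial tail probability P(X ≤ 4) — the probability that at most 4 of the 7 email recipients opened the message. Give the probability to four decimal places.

X ~ Binomial(n=7, p=0.60).
P(X ≤ 4) = Σ_{j=0}^{4} C(7,j)·0.60^j·0.40^{7−j}.
= 0.001638 + 0.017203 + 0.077414 + 0.193536 + 0.290304 = 0.5801.

P = 0.5801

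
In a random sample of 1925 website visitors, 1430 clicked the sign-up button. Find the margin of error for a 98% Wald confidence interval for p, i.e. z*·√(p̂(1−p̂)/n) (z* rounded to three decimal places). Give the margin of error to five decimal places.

p̂ = 1430/1925 = 0.74286.
Standard error of p̂: √(0.191020/1925) = √0.000099231 = 0.009961.
For 98% confidence, z* = 2.326.
So ME = 0.02317.

ME = 0.02317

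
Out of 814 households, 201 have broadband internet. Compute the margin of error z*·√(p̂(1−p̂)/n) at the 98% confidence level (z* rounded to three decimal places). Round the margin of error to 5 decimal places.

p̂ = 201/814 = 0.24693.
SE = √(p̂(1−p̂)/n) = √(0.185955/814) = 0.015114.
z* = 2.326 at the 98% level.
Margin of error = z*·SE = 2.326 × 0.015114 = 0.03516.

ME = 0.03516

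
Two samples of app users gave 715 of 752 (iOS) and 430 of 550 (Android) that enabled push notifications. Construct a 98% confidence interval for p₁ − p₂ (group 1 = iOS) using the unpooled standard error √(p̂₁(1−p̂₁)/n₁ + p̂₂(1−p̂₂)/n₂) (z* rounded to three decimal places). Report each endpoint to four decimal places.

(0.1241, 0.2139)

p̂₁ = 0.95080, p̂₂ = 0.78182, so the observed difference is 0.16898.
Unpooled SE = √(p̂₁(1−p̂₁)/n₁ + p̂₂(1−p̂₂)/n₂) = √(0.000062209 + 0.000310143) = 0.019296.
The 98% critical value is z* = 2.326. Margin = 2.326·0.019296 = 0.04488.
CI: 0.16898 ± 0.04488 = (0.1241, 0.2139).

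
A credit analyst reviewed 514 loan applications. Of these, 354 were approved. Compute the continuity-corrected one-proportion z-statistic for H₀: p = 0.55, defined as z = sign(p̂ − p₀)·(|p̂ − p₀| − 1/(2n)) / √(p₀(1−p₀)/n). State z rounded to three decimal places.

z = 6.277

With x = 354 successes in n = 514, p̂ = 0.68872. p̂ − p₀ = 0.138716.
Continuity correction 1/(2n) = 1/1028 = 0.000973.
Corrected numerator: |0.138716| − 0.000973 = 0.137743.
SE₀ = √(0.55·0.45/514) = 0.021944.
z = (+)0.137743/0.021944 = 6.277.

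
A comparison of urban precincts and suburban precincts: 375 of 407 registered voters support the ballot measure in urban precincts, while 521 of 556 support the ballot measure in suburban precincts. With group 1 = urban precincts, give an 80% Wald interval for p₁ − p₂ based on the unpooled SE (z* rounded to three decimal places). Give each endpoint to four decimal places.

(-0.0373, 0.0059)

p̂₁ = 375/407 = 0.92138, p̂₂ = 521/556 = 0.93705; p̂₁ − p̂₂ = -0.01567.
SE = √(0.000177991 + 0.000106092) = √0.000284083 = 0.016855.
The 80% critical value is z* = 1.282. Margin = 1.282·0.016855 = 0.02161.
CI: -0.01567 ± 0.02161 = (-0.0373, 0.0059).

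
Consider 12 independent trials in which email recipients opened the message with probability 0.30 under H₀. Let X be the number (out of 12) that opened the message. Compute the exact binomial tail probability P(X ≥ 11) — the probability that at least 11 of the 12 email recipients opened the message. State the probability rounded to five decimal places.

P = 0.00002

X ~ Binomial(n=12, p=0.30).
P(X ≥ 11) = C(12,11)·0.30^11·0.70^1 + C(12,12)·0.30^12·0.70^0.
= 0.000015 + 0.000001 = 0.00002.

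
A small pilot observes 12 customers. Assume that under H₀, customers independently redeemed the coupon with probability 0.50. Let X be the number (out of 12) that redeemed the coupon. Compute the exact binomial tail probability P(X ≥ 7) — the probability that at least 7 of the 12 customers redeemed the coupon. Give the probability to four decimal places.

P = 0.3872

X is binomial with n = 12 and p = 0.50.
P(X ≥ 7) = Σ_{j=7}^{12} C(12,j)·0.50^j·0.50^{12−j}.
= 0.193359 + 0.120850 + 0.053711 + 0.016113 + 0.002930 + 0.000244 = 0.3872.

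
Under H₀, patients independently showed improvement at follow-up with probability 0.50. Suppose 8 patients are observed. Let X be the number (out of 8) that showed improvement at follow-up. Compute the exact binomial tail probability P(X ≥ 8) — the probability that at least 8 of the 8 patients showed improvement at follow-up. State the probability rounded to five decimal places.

X ~ Binomial(n=8, p=0.50).
P(X ≥ 8) = C(8,8)·0.50^8·0.50^0.
= 0.003906 = 0.00391.

P = 0.00391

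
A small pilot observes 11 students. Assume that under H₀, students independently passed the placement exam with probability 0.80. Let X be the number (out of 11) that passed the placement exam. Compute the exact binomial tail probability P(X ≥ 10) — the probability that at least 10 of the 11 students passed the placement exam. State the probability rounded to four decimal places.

X ~ Binomial(n=11, p=0.80).
P(X ≥ 10) = C(11,10)·0.80^10·0.20^1 + C(11,11)·0.80^11·0.20^0.
= 0.236223 + 0.085899 = 0.3221.

P = 0.3221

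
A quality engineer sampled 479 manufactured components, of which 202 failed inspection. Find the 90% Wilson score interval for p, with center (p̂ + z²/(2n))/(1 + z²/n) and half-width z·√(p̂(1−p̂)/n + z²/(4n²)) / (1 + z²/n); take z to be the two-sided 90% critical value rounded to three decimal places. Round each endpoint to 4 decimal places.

(0.3851, 0.4592)

p̂ = 202/479 = 0.42171; z = 1.645, so z² = 2.706025.
Denominator 1 + z²/n = 1 + 2.706025/479 = 1.005649.
Adjusted center: (0.42171 + z²/(2n))/1.005649 = 0.42215.
Radicand: p̂(1−p̂)/n + z²/(4n²) = 0.000509125 + 0.000002948 = 0.000512073.
Half-width = 1.645·√0.000512073/1.005649 = 0.03702.
Interval: 0.42215 ± 0.03702 → (0.3851, 0.4592).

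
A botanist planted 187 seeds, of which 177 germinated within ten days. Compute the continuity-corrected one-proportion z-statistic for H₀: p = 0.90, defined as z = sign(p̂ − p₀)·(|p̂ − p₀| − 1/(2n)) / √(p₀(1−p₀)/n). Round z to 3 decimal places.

Sample proportion p̂ = 177/187 = 0.94652. p̂ − p₀ = 0.046524.
Continuity correction 1/(2n) = 1/374 = 0.002674.
Corrected numerator: |0.046524| − 0.002674 = 0.043850.
Null standard error: √(0.90·0.10/187) = √0.000481283 = 0.021938.
z = +0.043850/0.021938 = 1.999.

z = 1.999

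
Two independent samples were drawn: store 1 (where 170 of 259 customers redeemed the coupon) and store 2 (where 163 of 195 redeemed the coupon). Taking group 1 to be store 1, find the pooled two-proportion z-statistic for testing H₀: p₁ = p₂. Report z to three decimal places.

z = -4.283

p̂₁ = 170/259 = 0.65637, p̂₂ = 163/195 = 0.83590.
Pooling: p̂ = 333/454 = 0.73348.
Pooled SE = √[0.1954870·0.00898921] ≈ 0.041920.
z = (p̂₁ − p̂₂)/SE = (0.65637 − 0.83590)/0.041920 = -0.17953/0.041920 = -4.283.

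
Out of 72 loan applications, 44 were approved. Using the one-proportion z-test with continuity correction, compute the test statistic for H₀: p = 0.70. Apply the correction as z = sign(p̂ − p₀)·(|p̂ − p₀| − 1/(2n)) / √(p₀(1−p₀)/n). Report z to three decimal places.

z = -1.517

The sample proportion is 44/72 = 0.61111. p̂ − p₀ = -0.088889.
Continuity correction 1/(2n) = 1/144 = 0.006944.
Corrected numerator: |-0.088889| − 0.006944 = 0.081945.
Null standard error: √(0.70·0.30/72) = √0.002916667 = 0.054006.
z = (−)0.081945/0.054006 = -1.517.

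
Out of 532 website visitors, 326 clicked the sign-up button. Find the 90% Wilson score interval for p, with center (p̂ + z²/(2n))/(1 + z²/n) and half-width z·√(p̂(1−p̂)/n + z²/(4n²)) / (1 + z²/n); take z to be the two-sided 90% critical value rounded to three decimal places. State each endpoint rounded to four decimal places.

(0.5776, 0.6469)

Here p̂ = 326/532 = 0.61278 and z = 1.645 (z² = 2.706025).
1 + z²/n = 1.005087.
Adjusted center: (0.61278 + z²/(2n))/1.005087 = 0.61221.
Radicand: p̂(1−p̂)/n + z²/(4n²) = 0.000446015 + 0.000002390 = 0.000448405.
Half-width = 1.645·√0.000448405/1.005087 = 0.03466.
Interval: 0.61221 ± 0.03466 → (0.5776, 0.6469).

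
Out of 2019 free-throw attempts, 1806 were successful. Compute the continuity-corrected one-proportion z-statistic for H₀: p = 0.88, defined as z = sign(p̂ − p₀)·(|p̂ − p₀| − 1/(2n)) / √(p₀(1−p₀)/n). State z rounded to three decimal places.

p̂ = 1806/2019 = 0.89450. p̂ − p₀ = 0.014502.
1/(2n) = 0.000248.
Corrected numerator: |0.014502| − 0.000248 = 0.014254.
SE₀ = √(0.88·0.12/2019) = 0.007232.
z = +0.014254/0.007232 = 1.971.

z = 1.971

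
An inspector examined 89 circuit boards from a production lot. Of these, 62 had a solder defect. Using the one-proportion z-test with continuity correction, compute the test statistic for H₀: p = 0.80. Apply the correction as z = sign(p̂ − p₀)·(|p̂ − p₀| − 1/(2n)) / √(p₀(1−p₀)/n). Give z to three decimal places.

With x = 62 successes in n = 89, p̂ = 0.69663. p̂ − p₀ = -0.103371.
1/(2n) = 0.005618.
Corrected numerator: |-0.103371| − 0.005618 = 0.097753.
Under H₀, SE = √(p₀(1−p₀)/n) = √(0.80·0.20/89) = √0.001797753 = 0.042400.
z = −0.097753/0.042400 = -2.305.

z = -2.305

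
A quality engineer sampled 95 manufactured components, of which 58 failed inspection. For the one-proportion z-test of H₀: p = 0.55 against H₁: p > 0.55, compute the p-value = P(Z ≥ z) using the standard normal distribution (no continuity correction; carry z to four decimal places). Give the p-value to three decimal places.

p-value = 0.118

Sample proportion p̂ = 58/95 = 0.61053.
SE₀ = √(0.55·0.45/95) = 0.051042.
z = (p̂ − p₀)/SE = (58/95 − 0.55)/0.051042 ≈ 1.1858.
From the standard normal, P(Z ≥ z) = 0.118.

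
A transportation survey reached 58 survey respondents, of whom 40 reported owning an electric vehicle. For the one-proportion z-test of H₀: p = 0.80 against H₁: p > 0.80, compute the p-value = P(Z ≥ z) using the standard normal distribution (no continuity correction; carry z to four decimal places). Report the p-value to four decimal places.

p-value = 0.9822

The sample proportion is 40/58 = 0.68966.
Null standard error: √(0.80·0.20/58) = √0.002758621 = 0.052523.
Test statistic (full precision, shown to 4 dp): z = (40/58 − 0.80)/SE₀ ≈ -2.1009.
p-value = P(Z ≥ z) with z = -2.1009 → 0.9822.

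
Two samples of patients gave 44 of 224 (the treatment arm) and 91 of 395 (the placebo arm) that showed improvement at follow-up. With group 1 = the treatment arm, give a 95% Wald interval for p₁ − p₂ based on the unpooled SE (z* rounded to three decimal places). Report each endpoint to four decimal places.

(-0.1005, 0.0326)

p̂₁ = 44/224 = 0.19643, p̂₂ = 91/395 = 0.23038; p̂₁ − p̂₂ = -0.03395.
Unpooled SE = √(p̂₁(1−p̂₁)/n₁ + p̂₂(1−p̂₂)/n₂) = √(0.000704662 + 0.000448873) = 0.033964.
z* = 1.960 at the 95% level. Margin of error = 0.06657.
So the interval runs from -0.1005 to 0.0326.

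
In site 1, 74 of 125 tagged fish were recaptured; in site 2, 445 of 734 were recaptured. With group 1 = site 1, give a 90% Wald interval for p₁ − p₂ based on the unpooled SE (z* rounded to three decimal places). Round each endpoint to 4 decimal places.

p̂₁ = 74/125 = 0.59200, p̂₂ = 445/734 = 0.60627; p̂₁ − p̂₂ = -0.01427.
Unpooled SE = √(p̂₁(1−p̂₁)/n₁ + p̂₂(1−p̂₂)/n₂) = √(0.001932288 + 0.000325214) = 0.047513.
z* = 1.645 at the 90% level. Margin = 1.645·0.047513 = 0.07816.
Interval: -0.01427 ± 0.07816 → (-0.0924, 0.0639).

(-0.0924, 0.0639)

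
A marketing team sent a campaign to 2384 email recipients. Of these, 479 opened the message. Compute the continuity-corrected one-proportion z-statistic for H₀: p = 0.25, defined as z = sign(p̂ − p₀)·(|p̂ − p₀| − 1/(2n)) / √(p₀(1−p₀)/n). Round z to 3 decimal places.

z = -5.510

The sample proportion is 479/2384 = 0.20092. p̂ − p₀ = -0.049077.
1/(2n) = 0.000210.
Corrected numerator: |-0.049077| − 0.000210 = 0.048867.
SE₀ = √(0.25·0.75/2384) = 0.008868.
z = −0.048867/0.008868 = -5.510.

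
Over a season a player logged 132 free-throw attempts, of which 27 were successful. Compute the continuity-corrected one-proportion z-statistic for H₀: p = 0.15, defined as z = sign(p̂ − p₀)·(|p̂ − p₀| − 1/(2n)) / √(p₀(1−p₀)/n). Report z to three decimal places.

z = 1.633

p̂ = 27/132 = 0.20455. p̂ − p₀ = 0.054545.
Continuity correction 1/(2n) = 1/264 = 0.003788.
Corrected numerator: |0.054545| − 0.003788 = 0.050757.
SE₀ = √(0.15·0.85/132) = 0.031079.
z = (+)0.050757/0.031079 = 1.633.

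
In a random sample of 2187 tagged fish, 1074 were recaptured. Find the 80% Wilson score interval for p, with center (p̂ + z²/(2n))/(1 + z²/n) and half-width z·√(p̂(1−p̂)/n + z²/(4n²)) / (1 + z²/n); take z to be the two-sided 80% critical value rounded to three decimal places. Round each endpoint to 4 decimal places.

Here p̂ = 1074/2187 = 0.49108 and z = 1.282 (z² = 1.643524).
Denominator 1 + z²/n = 1 + 1.643524/2187 = 1.000751.
Center = (0.49108 + 0.000376)/1.000751 = 0.49109.
Radicand: p̂(1−p̂)/n + z²/(4n²) = 0.000114275 + 0.000000086 = 0.000114361.
Half-width = 1.282·√0.000114361/1.000751 = 0.01370.
Interval: 0.49109 ± 0.01370 → (0.4774, 0.5048).

(0.4774, 0.5048)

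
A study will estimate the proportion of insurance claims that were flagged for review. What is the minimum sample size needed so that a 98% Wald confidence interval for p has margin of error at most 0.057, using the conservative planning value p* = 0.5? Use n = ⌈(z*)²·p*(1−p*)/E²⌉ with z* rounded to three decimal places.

The 98% critical value is z* = 2.326.
p*(1−p*) = 0.2500.
Required n before rounding: 5.410276 × 0.2500 / 0.057² = 416.303.
⌈416.303⌉ = 417.

n = 417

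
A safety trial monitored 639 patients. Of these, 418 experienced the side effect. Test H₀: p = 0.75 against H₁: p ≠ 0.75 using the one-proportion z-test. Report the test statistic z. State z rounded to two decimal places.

z = -5.60

Sample proportion p̂ = 418/639 = 0.65415.
Under H₀, SE = √(p₀(1−p₀)/n) = √(0.75·0.25/639) = √0.000293427 = 0.017130.
z = (0.65415 − 0.75)/0.017130 = -0.09585/0.017130 = -5.60.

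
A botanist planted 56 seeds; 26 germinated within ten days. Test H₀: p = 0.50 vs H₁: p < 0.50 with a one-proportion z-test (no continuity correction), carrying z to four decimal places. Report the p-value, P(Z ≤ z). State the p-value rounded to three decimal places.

The sample proportion is 26/56 = 0.46429.
SE₀ = √(0.50·0.50/56) = 0.066815.
z = (p̂ − p₀)/SE = (26/56 − 0.50)/0.066815 ≈ -0.5345.
p-value = P(Z ≤ z) with z = -0.5345 → 0.296.

p-value = 0.296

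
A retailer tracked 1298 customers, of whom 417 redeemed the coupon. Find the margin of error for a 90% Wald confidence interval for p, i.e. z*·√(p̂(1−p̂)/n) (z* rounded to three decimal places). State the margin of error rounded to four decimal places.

The sample proportion is 417/1298 = 0.32126.
Standard error of p̂: √(0.218053/1298) = √0.000167992 = 0.012961.
The 90% critical value is z* = 1.645.
ME = 1.645·0.012961 = 0.0213.

ME = 0.0213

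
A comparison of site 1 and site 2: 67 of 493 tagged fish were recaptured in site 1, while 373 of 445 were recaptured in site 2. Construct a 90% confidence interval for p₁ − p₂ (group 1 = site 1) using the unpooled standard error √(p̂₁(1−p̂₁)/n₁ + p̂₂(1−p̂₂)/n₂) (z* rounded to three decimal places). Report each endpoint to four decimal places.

p̂₁ = 0.13590, p̂₂ = 0.83820, so the observed difference is -0.70230.
Unpooled SE = √(p̂₁(1−p̂₁)/n₁ + p̂₂(1−p̂₂)/n₂) = √(0.000238201 + 0.000304762) = 0.023302.
z* = 1.645 at the 90% level. Margin = 1.645·0.023302 = 0.03833.
Interval: -0.70230 ± 0.03833 → (-0.7406, -0.6640).

(-0.7406, -0.6640)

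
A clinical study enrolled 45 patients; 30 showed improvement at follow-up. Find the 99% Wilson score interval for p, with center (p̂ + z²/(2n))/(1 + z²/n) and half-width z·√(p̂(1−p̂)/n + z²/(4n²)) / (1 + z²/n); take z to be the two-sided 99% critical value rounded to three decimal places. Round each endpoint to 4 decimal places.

(0.4749, 0.8156)

Here p̂ = 30/45 = 0.66667 and z = 2.576 (z² = 6.635776).
1 + z²/n = 1.147462.
Adjusted center: (0.66667 + z²/(2n))/1.147462 = 0.64525.
Radicand: p̂(1−p̂)/n + z²/(4n²) = 0.004938272 + 0.000819232 = 0.005757504.
Half-width = 2.576·√0.005757504/1.147462 = 0.17034.
So the interval runs from 0.4749 to 0.8156.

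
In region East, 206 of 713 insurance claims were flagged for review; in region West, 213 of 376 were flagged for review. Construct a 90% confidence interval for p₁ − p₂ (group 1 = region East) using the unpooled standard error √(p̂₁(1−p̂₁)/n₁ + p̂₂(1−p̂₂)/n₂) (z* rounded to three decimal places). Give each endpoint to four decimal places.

(-0.3280, -0.2271)

p̂₁ = 0.28892, p̂₂ = 0.56649, so the observed difference is -0.27757.
Unpooled SE = √(p̂₁(1−p̂₁)/n₁ + p̂₂(1−p̂₂)/n₂) = √(0.000288142 + 0.000653136) = 0.030680.
z* = 1.645 at the 90% level. Margin = 1.645·0.030680 = 0.05047.
So the interval runs from -0.3280 to -0.2271.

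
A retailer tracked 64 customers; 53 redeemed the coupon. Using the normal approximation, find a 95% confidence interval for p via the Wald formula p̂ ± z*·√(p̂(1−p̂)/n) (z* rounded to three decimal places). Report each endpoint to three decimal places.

With x = 53 successes in n = 64, p̂ = 0.82812.
Standard error of p̂: √(0.142334/64) = √0.002223969 = 0.047159.
z* = 1.960 at the 95% level.
Margin of error: 1.960 × 0.047159 = 0.09243.
So the interval runs from 0.736 to 0.921.

(0.736, 0.921)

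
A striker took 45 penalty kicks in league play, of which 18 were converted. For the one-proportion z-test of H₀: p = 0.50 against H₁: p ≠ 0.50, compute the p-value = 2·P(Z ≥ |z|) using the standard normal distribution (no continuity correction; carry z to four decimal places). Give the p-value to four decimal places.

Sample proportion p̂ = 18/45 = 0.40000.
Null standard error: √(0.50·0.50/45) = √0.005555556 = 0.074536.
z = (p̂ − p₀)/SE = (18/45 − 0.50)/0.074536 ≈ -1.3416.
From the standard normal, 2·P(Z ≥ |z|) = 0.1797.

p-value = 0.1797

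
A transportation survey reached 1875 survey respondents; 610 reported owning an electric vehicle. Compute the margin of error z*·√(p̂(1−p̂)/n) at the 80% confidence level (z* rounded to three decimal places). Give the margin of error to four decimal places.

Sample proportion p̂ = 610/1875 = 0.32533.
SE = √(p̂(1−p̂)/n) = √(0.219492/1875) = 0.010820.
z* = 1.282 at the 80% level.
So ME = 0.0139.

ME = 0.0139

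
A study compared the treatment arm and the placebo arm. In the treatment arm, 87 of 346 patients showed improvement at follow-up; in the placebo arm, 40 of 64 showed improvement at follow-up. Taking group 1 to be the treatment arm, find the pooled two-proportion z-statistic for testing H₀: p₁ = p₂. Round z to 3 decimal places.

z = -5.937

Sample proportions: p̂₁ = 87/346 = 0.25145 and p̂₂ = 40/64 = 0.62500.
Pooled p̂ = (87+40)/(346+64) = 127/410 = 0.30976.
SE = √[p̂(1−p̂)(1/n₁+1/n₂)] = √[0.30976·0.69024·(1/346+1/64)] ≈ 0.062918.
z = -0.37355/0.062918 = -5.937.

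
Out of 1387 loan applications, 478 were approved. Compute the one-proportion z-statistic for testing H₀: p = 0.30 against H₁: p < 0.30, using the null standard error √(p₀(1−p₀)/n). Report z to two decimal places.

z = 3.63

With x = 478 successes in n = 1387, p̂ = 0.34463.
SE₀ = √(0.30·0.70/1387) = 0.012305.
z = (0.34463 − 0.30)/0.012305 = 0.04463/0.012305 = 3.63.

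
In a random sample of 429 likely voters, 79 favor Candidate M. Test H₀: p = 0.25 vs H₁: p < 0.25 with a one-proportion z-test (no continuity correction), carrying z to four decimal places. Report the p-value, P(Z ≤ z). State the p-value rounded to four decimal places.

p̂ = 79/429 = 0.18415.
Under H₀, SE = √(p₀(1−p₀)/n) = √(0.25·0.75/429) = √0.000437063 = 0.020906.
z = (p̂ − p₀)/SE = (79/429 − 0.25)/0.020906 ≈ -3.1498.
From the standard normal, P(Z ≤ z) = 0.0008.

p-value = 0.0008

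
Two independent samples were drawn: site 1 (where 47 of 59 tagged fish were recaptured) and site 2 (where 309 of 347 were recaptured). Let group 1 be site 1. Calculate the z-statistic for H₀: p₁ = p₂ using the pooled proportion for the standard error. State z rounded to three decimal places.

z = -2.029

p̂₁ = 47/59 = 0.79661, p̂₂ = 309/347 = 0.89049.
Pooling: p̂ = 356/406 = 0.87685.
SE = √[p̂(1−p̂)(1/n₁+1/n₂)] = √[0.87685·0.12315·(1/59+1/347)] ≈ 0.046276.
z = -0.09388/0.046276 = -2.029.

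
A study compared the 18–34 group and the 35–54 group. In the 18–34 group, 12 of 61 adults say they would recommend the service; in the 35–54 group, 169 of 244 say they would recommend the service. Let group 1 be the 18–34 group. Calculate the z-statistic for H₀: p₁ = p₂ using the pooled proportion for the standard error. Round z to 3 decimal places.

Sample proportions: p̂₁ = 12/61 = 0.19672 and p̂₂ = 169/244 = 0.69262.
Pooled p̂ = (12+169)/(61+244) = 181/305 = 0.59344.
Pooled SE = √[0.2412685·0.02049180] ≈ 0.070314.
z = -0.49590/0.070314 = -7.053.

z = -7.053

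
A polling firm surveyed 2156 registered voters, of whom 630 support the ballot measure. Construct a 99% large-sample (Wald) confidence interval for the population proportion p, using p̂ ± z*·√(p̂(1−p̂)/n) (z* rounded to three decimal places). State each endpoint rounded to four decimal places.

(0.2670, 0.3174)

With x = 630 successes in n = 2156, p̂ = 0.29221.
Standard error of p̂: √(0.206822/2156) = √0.000095929 = 0.009794.
z* = 2.576 at the 99% level.
Margin = 2.576·0.009794 = 0.02523.
Interval: 0.29221 ± 0.02523 → (0.2670, 0.3174).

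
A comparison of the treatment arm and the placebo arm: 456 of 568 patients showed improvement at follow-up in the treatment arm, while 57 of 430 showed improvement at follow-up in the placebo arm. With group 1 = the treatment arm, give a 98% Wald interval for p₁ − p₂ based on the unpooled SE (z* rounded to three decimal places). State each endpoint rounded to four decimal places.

(0.6159, 0.7246)

p̂₁ = 0.80282, p̂₂ = 0.13256, so the observed difference is 0.67026.
Unpooled SE = √(p̂₁(1−p̂₁)/n₁ + p̂₂(1−p̂₂)/n₂) = √(0.000278701 + 0.000267410) = 0.023369.
The 98% critical value is z* = 2.326. Margin = 2.326·0.023369 = 0.05436.
CI: 0.67026 ± 0.05436 = (0.6159, 0.7246).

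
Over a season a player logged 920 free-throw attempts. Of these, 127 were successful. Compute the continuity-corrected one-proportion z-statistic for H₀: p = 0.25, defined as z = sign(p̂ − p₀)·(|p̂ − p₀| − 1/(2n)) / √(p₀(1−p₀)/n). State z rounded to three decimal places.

z = -7.804

The sample proportion is 127/920 = 0.13804. p̂ − p₀ = -0.111957.
1/(2n) = 0.000543.
Corrected numerator: |-0.111957| − 0.000543 = 0.111414.
Null standard error: √(0.25·0.75/920) = √0.000203804 = 0.014276.
z = (−)0.111414/0.014276 = -7.804.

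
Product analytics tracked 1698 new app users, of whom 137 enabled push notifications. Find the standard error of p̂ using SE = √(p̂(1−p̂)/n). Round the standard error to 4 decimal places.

p̂ = 137/1698 = 0.08068.
p̂(1−p̂) = 0.074171.
SE = √(0.074171/1698) = 0.0066.

SE = 0.0066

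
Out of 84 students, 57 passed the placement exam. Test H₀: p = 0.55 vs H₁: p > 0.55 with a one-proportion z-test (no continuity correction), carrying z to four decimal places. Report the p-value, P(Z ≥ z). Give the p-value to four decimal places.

p-value = 0.0089

With x = 57 successes in n = 84, p̂ = 0.67857.
Under H₀, SE = √(p₀(1−p₀)/n) = √(0.55·0.45/84) = √0.002946429 = 0.054281.
Test statistic (full precision, shown to 4 dp): z = (57/84 − 0.55)/SE₀ ≈ 2.3686.
p-value = P(Z ≥ z) with z = 2.3686 → 0.0089.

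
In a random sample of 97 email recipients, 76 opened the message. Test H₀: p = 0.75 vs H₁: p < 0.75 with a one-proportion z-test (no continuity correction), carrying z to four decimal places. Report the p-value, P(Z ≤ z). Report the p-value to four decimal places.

p-value = 0.7770

With x = 76 successes in n = 97, p̂ = 0.78351.
Null standard error: √(0.75·0.25/97) = √0.001932990 = 0.043966.
z = (p̂ − p₀)/SE = (76/97 − 0.75)/0.043966 ≈ 0.7621.
p-value = P(Z ≤ z) with z = 0.7621 → 0.7770.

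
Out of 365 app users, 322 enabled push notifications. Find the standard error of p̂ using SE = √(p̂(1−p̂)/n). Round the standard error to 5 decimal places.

With x = 322 successes in n = 365, p̂ = 0.88219.
p̂(1−p̂) = 0.103931.
SE = √(0.103931/365) = √0.000284742 = 0.01687.

SE = 0.01687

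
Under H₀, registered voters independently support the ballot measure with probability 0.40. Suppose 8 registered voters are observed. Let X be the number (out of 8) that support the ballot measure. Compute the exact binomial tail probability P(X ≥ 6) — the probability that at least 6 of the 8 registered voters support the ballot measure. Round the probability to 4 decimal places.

X ~ Binomial(n=8, p=0.40).
P(X ≥ 6) = C(8,6)·0.40^6·0.60^2 + C(8,7)·0.40^7·0.60^1 + C(8,8)·0.40^8·0.60^0.
= 0.041288 + 0.007864 + 0.000655 = 0.0498.

P = 0.0498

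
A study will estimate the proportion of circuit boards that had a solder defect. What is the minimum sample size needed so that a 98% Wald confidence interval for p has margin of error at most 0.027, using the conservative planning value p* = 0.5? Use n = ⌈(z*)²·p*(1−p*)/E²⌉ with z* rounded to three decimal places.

n = 1856

The 98% critical value is z* = 2.326.
p*(1−p*) = 0.2500.
(z*)²·p*(1−p*)/E² = 5.410276·0.2500/0.000729 = 1855.376.
⌈1855.376⌉ = 1856.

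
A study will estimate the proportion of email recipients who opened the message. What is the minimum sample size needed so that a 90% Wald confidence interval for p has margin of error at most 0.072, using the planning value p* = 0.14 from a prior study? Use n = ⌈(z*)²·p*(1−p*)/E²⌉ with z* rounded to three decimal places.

For 90% confidence, z* = 1.645.
p*(1−p*) = 0.1204.
(z*)²·p*(1−p*)/E² = 2.706025·0.1204/0.005184 = 62.848.
Rounding up, n = 63.

n = 63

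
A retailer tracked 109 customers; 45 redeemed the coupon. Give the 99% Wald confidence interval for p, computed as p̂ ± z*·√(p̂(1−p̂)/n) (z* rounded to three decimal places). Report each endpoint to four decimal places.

p̂ = 45/109 = 0.41284.
SE = √(p̂(1−p̂)/n) = √(0.242404/109) = 0.047158.
z* = 2.576 at the 99% level.
Margin = 2.576·0.047158 = 0.12148.
CI: 0.41284 ± 0.12148 = (0.2914, 0.5343).

(0.2914, 0.5343)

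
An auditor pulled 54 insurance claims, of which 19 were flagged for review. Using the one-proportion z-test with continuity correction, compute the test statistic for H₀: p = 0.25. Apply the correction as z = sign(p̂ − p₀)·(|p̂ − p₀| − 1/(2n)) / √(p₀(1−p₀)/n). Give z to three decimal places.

Sample proportion p̂ = 19/54 = 0.35185. p̂ − p₀ = 0.101852.
1/(2n) = 0.009259.
Corrected numerator: |0.101852| − 0.009259 = 0.092593.
Under H₀, SE = √(p₀(1−p₀)/n) = √(0.25·0.75/54) = √0.003472222 = 0.058926.
z = (+)0.092593/0.058926 = 1.571.

z = 1.571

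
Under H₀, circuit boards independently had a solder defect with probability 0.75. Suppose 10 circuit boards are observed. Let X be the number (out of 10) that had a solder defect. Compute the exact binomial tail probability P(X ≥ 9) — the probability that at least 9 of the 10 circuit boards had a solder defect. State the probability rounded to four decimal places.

X ~ Binomial(n=10, p=0.75).
P(X ≥ 9) = C(10,9)·0.75^9·0.25^1 + C(10,10)·0.75^10·0.25^0.
= 0.187712 + 0.056314 = 0.2440.

P = 0.2440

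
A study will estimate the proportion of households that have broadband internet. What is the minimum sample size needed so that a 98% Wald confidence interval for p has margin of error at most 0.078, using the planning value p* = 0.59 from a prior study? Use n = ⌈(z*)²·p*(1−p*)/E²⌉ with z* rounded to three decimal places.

n = 216

For 98% confidence, z* = 2.326.
p*(1−p*) = 0.59·0.41 = 0.2419.
Required n before rounding: 5.410276 × 0.2419 / 0.078² = 215.113.
Rounding up, n = 216.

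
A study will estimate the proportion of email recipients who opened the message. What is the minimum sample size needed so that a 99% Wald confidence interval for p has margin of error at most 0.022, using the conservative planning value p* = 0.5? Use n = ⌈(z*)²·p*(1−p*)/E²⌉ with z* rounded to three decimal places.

n = 3428

The 99% critical value is z* = 2.576.
p*(1−p*) = 0.50·0.50 = 0.2500.
(z*)²·p*(1−p*)/E² = 6.635776·0.2500/0.000484 = 3427.570.
⌈3427.570⌉ = 3428.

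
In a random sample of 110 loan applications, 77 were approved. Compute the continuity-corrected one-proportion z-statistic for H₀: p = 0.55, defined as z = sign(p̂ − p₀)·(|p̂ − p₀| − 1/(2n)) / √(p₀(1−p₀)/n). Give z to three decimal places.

z = 3.066

Sample proportion p̂ = 77/110 = 0.70000. p̂ − p₀ = 0.150000.
Continuity correction 1/(2n) = 1/220 = 0.004545.
Corrected numerator: |0.150000| − 0.004545 = 0.145455.
Under H₀, SE = √(p₀(1−p₀)/n) = √(0.55·0.45/110) = √0.002250000 = 0.047434.
z = (+)0.145455/0.047434 = 3.066.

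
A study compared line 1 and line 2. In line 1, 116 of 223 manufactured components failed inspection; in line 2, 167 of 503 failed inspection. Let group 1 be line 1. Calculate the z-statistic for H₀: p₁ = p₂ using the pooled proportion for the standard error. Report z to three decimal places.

p̂₁ = 116/223 = 0.52018, p̂₂ = 167/503 = 0.33201.
Pooling: p̂ = 283/726 = 0.38981.
SE = √[p̂(1−p̂)(1/n₁+1/n₂)] = √[0.38981·0.61019·(1/223+1/503)] ≈ 0.039237.
z = 0.18817/0.039237 = 4.796.

z = 4.796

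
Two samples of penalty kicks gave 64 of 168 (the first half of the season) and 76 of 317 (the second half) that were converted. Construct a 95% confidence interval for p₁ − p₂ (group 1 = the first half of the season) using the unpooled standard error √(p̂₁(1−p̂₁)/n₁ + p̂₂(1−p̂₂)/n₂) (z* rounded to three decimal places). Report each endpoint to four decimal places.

p̂₁ = 64/168 = 0.38095, p̂₂ = 76/317 = 0.23975; p̂₁ − p̂₂ = 0.14120.
SE = √(0.001403736 + 0.000574980) = √0.001978716 = 0.044483.
The 95% critical value is z* = 1.960. Margin = 1.960·0.044483 = 0.08719.
So the interval runs from 0.0540 to 0.2284.

(0.0540, 0.2284)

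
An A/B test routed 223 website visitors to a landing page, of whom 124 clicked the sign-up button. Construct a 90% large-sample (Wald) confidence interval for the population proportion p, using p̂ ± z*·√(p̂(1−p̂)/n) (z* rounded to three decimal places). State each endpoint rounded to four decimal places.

(0.5013, 0.6108)

p̂ = 124/223 = 0.55605.
SE(p̂) = √(0.55605·0.44395/223) = 0.033271.
z* = 1.645 at the 90% level.
Margin of error: 1.645 × 0.033271 = 0.05473.
Interval: 0.55605 ± 0.05473 → (0.5013, 0.6108).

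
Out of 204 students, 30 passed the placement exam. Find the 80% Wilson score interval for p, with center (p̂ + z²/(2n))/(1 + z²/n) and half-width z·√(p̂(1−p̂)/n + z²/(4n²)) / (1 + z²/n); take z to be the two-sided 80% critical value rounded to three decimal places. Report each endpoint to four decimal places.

Here p̂ = 30/204 = 0.14706 and z = 1.282 (z² = 1.643524).
Denominator 1 + z²/n = 1 + 1.643524/204 = 1.008056.
Adjusted center: (0.14706 + z²/(2n))/1.008056 = 0.14988.
Radicand: p̂(1−p̂)/n + z²/(4n²) = 0.000614865 + 0.000009873 = 0.000624738.
Half-width = 1.282·√0.000624738/1.008056 = 0.03179.
So the interval runs from 0.1181 to 0.1817.

(0.1181, 0.1817)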